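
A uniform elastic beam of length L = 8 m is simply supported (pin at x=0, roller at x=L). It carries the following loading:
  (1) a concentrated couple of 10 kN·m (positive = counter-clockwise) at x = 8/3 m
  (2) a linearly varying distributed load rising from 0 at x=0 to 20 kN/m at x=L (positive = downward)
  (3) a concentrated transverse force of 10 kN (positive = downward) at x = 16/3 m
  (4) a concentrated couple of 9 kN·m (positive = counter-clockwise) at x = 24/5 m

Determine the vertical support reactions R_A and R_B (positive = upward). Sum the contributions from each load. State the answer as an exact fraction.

Load 1 — applied couple M₀=10 kN·m at a=8/3 m (b=L-a=16/3):
  R_A = M₀/L = 10/8 = 5/4 kN
  R_B = -M₀/L = -10/8 = -5/4 kN
Load 2 — triangular load w₀=20 kN/m (0→w₀ over full span):
  R_A = w₀L/6 = 20·8/6 = 80/3 kN
  R_B = w₀L/3 = 20·8/3 = 160/3 kN
Load 3 — point force P=10 kN at a=16/3 m (b=L-a=8/3):
  R_A = Pb/L = 10·(8/3)/8 = 10/3 kN
  R_B = Pa/L = 10·(16/3)/8 = 20/3 kN
Load 4 — applied couple M₀=9 kN·m at a=24/5 m (b=L-a=16/5):
  R_A = M₀/L = 9/8 kN
  R_B = -M₀/L = -9/8 kN
Superposition: R_A = 259/8 kN, R_B = 461/8 kN

R_A = 259/8 kN, R_B = 461/8 kN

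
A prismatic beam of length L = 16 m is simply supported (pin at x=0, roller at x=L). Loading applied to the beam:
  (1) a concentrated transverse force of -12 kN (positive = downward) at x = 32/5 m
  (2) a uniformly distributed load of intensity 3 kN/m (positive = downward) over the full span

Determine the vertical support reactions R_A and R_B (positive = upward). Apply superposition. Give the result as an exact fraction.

R_A = 84/5 kN, R_B = 96/5 kN

Load 1 — point force P=-12 kN at a=32/5 m (b=L-a=48/5):
  R_A = Pb/L = (-12)·(48/5)/16 = -36/5 kN
  R_B = Pa/L = (-12)·(32/5)/16 = -24/5 kN
Load 2 — uniform load w=3 kN/m over full span:
  R_A = wL/2 = 3·16/2 = 24 kN
  R_B = wL/2 = 3·16/2 = 24 kN
Superposition: R_A = 84/5 kN, R_B = 96/5 kN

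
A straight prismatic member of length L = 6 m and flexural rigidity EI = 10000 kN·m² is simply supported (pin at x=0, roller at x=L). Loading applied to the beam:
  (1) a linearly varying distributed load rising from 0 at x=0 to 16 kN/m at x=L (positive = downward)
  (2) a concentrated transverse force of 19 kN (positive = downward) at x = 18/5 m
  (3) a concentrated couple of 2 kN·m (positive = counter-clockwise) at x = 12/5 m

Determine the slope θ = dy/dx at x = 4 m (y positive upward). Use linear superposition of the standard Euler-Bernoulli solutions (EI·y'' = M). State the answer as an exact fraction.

θ(4) = 29789/5625000 rad

Load 1 — triangular load w₀=16 kN/m (0→w₀ over full span):
  θ_1 = -w₀(7L⁴-30L²x²+15x⁴)/(360LEI) = -16·(7·6⁴-30·6²·4²+15·4⁴)/(360·6·10000) = 91/28125 rad
Load 2 — point force P=19 kN at a=18/5 m (b=L-a=12/5):
  θ_2 = -Pa(2L²-6Lx+3x²+a²)/(6LEI)  [x>a] = -19·(18/5)·(2·6²-6·6·4+3·4²+(18/5)²)/(6·6·10000) = 1311/625000 rad
Load 3 — applied couple M₀=2 kN·m at a=12/5 m (b=L-a=18/5):
  θ_3 = (M₀x²/(2L)-M₀(x-a)+C₁)/EI  [x>a] with C₁=M₀(3b²-L²)/(6L)=4/25 = (2·4²/(2·6)-2·(4-(12/5))+(4/25))/10000 = -7/187500 rad
Superposition: θ = Σ θ_i = 29789/5625000 rad ≈ 0.005296 rad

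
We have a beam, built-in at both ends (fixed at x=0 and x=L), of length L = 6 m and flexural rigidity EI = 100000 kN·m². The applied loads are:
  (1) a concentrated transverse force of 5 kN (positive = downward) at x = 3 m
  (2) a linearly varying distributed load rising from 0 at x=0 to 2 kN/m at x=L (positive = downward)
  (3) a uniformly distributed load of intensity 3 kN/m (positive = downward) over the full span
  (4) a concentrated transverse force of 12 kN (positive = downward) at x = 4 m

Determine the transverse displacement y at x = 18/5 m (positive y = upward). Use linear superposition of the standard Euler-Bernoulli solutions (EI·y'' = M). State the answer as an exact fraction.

y(18/5) = -218547/781250000 m

Load 1 — point force P=5 kN at a=3 m (b=L-a=3):
  y_1 = -Pa²(L-x)²(3bL-(3b+a)(L-x))/(6L³EI)  [x>a] = -5·3²·(6-(18/5))²·(3·3·6-(3·3+3)·(6-(18/5)))/(6·6³·100000) = -63/1250000 m
Load 2 — triangular load w₀=2 kN/m (0→w₀ over full span):
  y_2 = -w₀x²(L-x)²(x+2L)/(120LEI) = -2·(18/5)²·(6-(18/5))²·((18/5)+2·6)/(120·6·100000) = -3159/97656250 m
Load 3 — uniform load w=3 kN/m over full span:
  y_3 = -wx²(L-x)²/(24EI) = -3·(18/5)²·(6-(18/5))²/(24·100000) = -729/7812500 m
Load 4 — point force P=12 kN at a=4 m (b=L-a=2):
  y_4 = -Pb²x²(3aL-(3a+b)x)/(6L³EI)  [x≤a] = -12·2²·(18/5)²·(3·4·6-(3·4+2)·(18/5))/(6·6³·100000) = -81/781250 m
Superposition: y = Σ y_i = -218547/781250000 m ≈ -0.000280 m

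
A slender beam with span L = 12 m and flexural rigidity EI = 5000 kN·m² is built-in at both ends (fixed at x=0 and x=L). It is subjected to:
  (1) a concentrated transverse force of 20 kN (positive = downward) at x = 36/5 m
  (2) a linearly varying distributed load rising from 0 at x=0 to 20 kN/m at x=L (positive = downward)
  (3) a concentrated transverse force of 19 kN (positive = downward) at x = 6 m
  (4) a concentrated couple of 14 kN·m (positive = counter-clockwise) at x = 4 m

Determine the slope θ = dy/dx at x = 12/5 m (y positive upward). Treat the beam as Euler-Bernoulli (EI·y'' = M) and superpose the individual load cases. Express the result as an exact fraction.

θ(12/5) = -62689/1562500 rad

Load 1 — point force P=20 kN at a=36/5 m (b=L-a=24/5):
  θ_1 = -Pb²x(2aL-(3a+b)x)/(2L³EI)  [x≤a] = -20·(24/5)²·(12/5)·(2·(36/5)·12-(3·(36/5)+(24/5))·(12/5))/(2·12³·5000) = -2736/390625 rad
Load 2 — triangular load w₀=20 kN/m (0→w₀ over full span):
  θ_2 = -w₀(2x(L-x)(L-2x)(x+2L)+x²(L-x)²)/(120LEI) = -20·(2·(12/5)·(12-(12/5))·(12-2·(12/5))·((12/5)+2·12)+(12/5)²·(12-(12/5))²)/(120·12·5000) = -2016/78125 rad
Load 3 — point force P=19 kN at a=6 m (b=L-a=6):
  θ_3 = -Pb²x(2aL-(3a+b)x)/(2L³EI)  [x≤a] = -19·6²·(12/5)·(2·6·12-(3·6+6)·(12/5))/(2·12³·5000) = -513/62500 rad
Load 4 — applied couple M₀=14 kN·m at a=4 m (b=L-a=8):
  θ_4 = (R_Ax²/2 - M_Ax)/EI  [x≤a] with R_A=14/9, M_A=0 = ((14/9)·(12/5)²/2 - 0·(12/5))/5000 = 14/15625 rad
Superposition: θ = Σ θ_i = -62689/1562500 rad ≈ -0.040121 rad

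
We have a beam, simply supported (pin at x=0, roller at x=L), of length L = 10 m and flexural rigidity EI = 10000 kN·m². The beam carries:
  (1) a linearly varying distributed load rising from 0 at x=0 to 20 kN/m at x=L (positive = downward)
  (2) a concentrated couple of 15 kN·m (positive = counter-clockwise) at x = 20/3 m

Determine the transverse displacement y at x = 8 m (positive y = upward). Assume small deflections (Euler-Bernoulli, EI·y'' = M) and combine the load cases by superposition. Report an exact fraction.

Load 1 — triangular load w₀=20 kN/m (0→w₀ over full span):
  y_1 = -w₀x(7L⁴-10L²x²+3x⁴)/(360LEI) = -20·8·(7·10⁴-10·10²·8²+3·8⁴)/(360·10·10000) = -254/3125 m
Load 2 — applied couple M₀=15 kN·m at a=20/3 m (b=L-a=10/3):
  y_2 = (M₀x³/(6L)-M₀(x-a)²/2+C₁x)/EI  [x>a] with C₁=M₀(3b²-L²)/(6L)=-50/3 = (15·8³/(6·10)-15·(8-(20/3))²/2+(-50/3)·8)/10000 = -7/3750 m
Superposition: y = Σ y_i = -1559/18750 m ≈ -0.083147 m

y(8) = -1559/18750 m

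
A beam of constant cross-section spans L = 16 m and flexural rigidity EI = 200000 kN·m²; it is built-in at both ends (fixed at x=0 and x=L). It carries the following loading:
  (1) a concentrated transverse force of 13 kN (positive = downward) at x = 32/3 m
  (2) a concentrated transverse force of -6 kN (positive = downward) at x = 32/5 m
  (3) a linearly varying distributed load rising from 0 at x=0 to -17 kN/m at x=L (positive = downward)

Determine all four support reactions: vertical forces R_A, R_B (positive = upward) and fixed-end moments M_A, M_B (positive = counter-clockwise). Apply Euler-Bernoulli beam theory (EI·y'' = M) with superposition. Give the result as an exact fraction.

R_A = -139447/3375 kN, M_A = -484256/3375 kN·m, R_B = -295928/3375 kN, M_B = 661504/3375 kN·m

Load 1 — point force P=13 kN at a=32/3 m (b=L-a=16/3):
  R_A = Pb²(3a+b)/L³ = 13·(16/3)²·(3·(32/3)+(16/3))/16³ = 91/27 kN
  M_A = Pab²/L² = 13·(32/3)·(16/3)²/16² = 416/27 kN·m
  R_B = Pa²(a+3b)/L³ = 13·(32/3)²·((32/3)+3·(16/3))/16³ = 260/27 kN
  M_B = -Pa²b/L² = -13·(32/3)²·(16/3)/16² = -832/27 kN·m
Load 2 — point force P=-6 kN at a=32/5 m (b=L-a=48/5):
  R_A = Pb²(3a+b)/L³ = (-6)·(48/5)²·(3·(32/5)+(48/5))/16³ = -486/125 kN
  M_A = Pab²/L² = (-6)·(32/5)·(48/5)²/16² = -1728/125 kN·m
  R_B = Pa²(a+3b)/L³ = (-6)·(32/5)²·((32/5)+3·(48/5))/16³ = -264/125 kN
  M_B = -Pa²b/L² = -(-6)·(32/5)²·(48/5)/16² = 1152/125 kN·m
Load 3 — triangular load w₀=-17 kN/m (0→w₀ over full span):
  R_A = 3w₀L/20 = 3·(-17)·16/20 = -204/5 kN
  M_A = w₀L²/30 = (-17)·16²/30 = -2176/15 kN·m
  R_B = 7w₀L/20 = 7·(-17)·16/20 = -476/5 kN
  M_B = -w₀L²/20 = -(-17)·16²/20 = 1088/5 kN·m
Superposition: R_A = -139447/3375 kN, M_A = -484256/3375 kN·m, R_B = -295928/3375 kN, M_B = 661504/3375 kN·m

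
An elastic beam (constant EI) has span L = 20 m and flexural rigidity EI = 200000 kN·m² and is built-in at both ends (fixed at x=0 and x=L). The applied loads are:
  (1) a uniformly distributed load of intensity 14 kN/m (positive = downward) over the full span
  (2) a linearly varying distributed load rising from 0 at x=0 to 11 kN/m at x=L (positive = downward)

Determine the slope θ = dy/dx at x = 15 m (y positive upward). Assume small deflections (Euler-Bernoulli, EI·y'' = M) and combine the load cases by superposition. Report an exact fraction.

Load 1 — uniform load w=14 kN/m over full span:
  θ_1 = -wx(L-x)(L-2x)/(12EI) = -14·15·(20-15)·(20-2·15)/(12·200000) = 7/1600 rad
Load 2 — triangular load w₀=11 kN/m (0→w₀ over full span):
  θ_2 = -w₀(2x(L-x)(L-2x)(x+2L)+x²(L-x)²)/(120LEI) = -11·(2·15·(20-15)·(20-2·15)·(15+2·20)+15²·(20-15)²)/(120·20·200000) = 451/256000 rad
Superposition: θ = Σ θ_i = 1571/256000 rad ≈ 0.006137 rad

θ(15) = 1571/256000 rad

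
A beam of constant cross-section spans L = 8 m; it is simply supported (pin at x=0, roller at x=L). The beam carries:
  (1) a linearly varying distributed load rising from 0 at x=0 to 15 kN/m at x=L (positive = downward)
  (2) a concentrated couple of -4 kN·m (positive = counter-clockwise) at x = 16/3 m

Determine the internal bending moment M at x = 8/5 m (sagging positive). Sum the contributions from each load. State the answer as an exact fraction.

Load 1 — triangular load w₀=15 kN/m (0→w₀ over full span):
  M_1 = w₀Lx/6 - w₀x³/(6L) = 15·8·(8/5)/6 - 15·(8/5)³/(6·8) = 768/25 kN·m
Load 2 — applied couple M₀=-4 kN·m at a=16/3 m (b=L-a=8/3):
  M_2 = M₀x/L  [x≤a] = (-4)·(8/5)/8 = -4/5 kN·m
Superposition: M = Σ M_i = 748/25 kN·m ≈ 29.920000 kN·m

M(8/5) = 748/25 kN·m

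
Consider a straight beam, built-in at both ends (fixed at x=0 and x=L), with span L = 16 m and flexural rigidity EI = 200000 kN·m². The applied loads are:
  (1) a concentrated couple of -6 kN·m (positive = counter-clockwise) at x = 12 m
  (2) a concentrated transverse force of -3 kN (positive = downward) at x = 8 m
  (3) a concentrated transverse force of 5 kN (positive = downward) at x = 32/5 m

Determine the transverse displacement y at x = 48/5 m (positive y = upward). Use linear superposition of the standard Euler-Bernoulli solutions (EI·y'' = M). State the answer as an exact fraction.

Load 1 — applied couple M₀=-6 kN·m at a=12 m (b=L-a=4):
  y_1 = (R_Ax³/6 - M_Ax²/2)/EI  [x≤a] with R_A=-27/64, M_A=-15/8 = ((-27/64)·(48/5)³/6 - (-15/8)·(48/5)²/2)/200000 = 189/1562500 m
Load 2 — point force P=-3 kN at a=8 m (b=L-a=8):
  y_2 = -Pa²(L-x)²(3bL-(3b+a)(L-x))/(6L³EI)  [x>a] = -(-3)·8²·(16-(48/5))²·(3·8·16-(3·8+8)·(16-(48/5)))/(6·16³·200000) = 112/390625 m
Load 3 — point force P=5 kN at a=32/5 m (b=L-a=48/5):
  y_3 = -Pa²(L-x)²(3bL-(3b+a)(L-x))/(6L³EI)  [x>a] = -5·(32/5)²·(16-(48/5))²·(3·(48/5)·16-(3·(48/5)+(32/5))·(16-(48/5)))/(6·16³·200000) = -11776/29296875 m
Superposition: y = Σ y_i = 671/117187500 m ≈ 0.000006 m

y(48/5) = 671/117187500 m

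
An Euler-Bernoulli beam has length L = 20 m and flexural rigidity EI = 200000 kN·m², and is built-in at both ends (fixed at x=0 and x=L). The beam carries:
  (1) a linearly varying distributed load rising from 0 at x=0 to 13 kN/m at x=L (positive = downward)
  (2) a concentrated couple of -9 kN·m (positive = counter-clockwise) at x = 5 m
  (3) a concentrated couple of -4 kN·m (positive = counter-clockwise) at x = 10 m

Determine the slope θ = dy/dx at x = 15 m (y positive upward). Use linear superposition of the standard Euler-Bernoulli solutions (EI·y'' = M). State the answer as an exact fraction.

θ(15) = 1089/512000 rad

Load 1 — triangular load w₀=13 kN/m (0→w₀ over full span):
  θ_1 = -w₀(2x(L-x)(L-2x)(x+2L)+x²(L-x)²)/(120LEI) = -13·(2·15·(20-15)·(20-2·15)·(15+2·20)+15²·(20-15)²)/(120·20·200000) = 533/256000 rad
Load 2 — applied couple M₀=-9 kN·m at a=5 m (b=L-a=15):
  θ_2 = (R_Ax²/2 - M_Ax - M₀(x-a))/EI  [x>a] with R_A=-81/160, M_A=27/16 = ((-81/160)·15²/2 - (27/16)·15 - (-9)·(15-5))/200000 = 99/2560000 rad
Load 3 — applied couple M₀=-4 kN·m at a=10 m (b=L-a=10):
  θ_3 = (R_Ax²/2 - M_Ax - M₀(x-a))/EI  [x>a] with R_A=-3/10, M_A=-1 = ((-3/10)·15²/2 - (-1)·15 - (-4)·(15-10))/200000 = 1/160000 rad
Superposition: θ = Σ θ_i = 1089/512000 rad ≈ 0.002127 rad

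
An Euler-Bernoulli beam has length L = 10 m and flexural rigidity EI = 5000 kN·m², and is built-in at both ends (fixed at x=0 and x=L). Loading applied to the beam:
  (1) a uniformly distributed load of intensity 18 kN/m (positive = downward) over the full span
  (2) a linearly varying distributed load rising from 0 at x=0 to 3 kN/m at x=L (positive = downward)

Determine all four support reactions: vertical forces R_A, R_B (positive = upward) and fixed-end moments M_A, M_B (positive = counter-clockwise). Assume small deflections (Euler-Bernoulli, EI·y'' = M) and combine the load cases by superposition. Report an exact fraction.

Load 1 — uniform load w=18 kN/m over full span:
  R_A = wL/2 = 18·10/2 = 90 kN
  M_A = wL²/12 = 18·10²/12 = 150 kN·m
  R_B = wL/2 = 18·10/2 = 90 kN
  M_B = -wL²/12 = -18·10²/12 = -150 kN·m
Load 2 — triangular load w₀=3 kN/m (0→w₀ over full span):
  R_A = 3w₀L/20 = 3·3·10/20 = 9/2 kN
  M_A = w₀L²/30 = 3·10²/30 = 10 kN·m
  R_B = 7w₀L/20 = 7·3·10/20 = 21/2 kN
  M_B = -w₀L²/20 = -3·10²/20 = -15 kN·m
Superposition: R_A = 189/2 kN, M_A = 160 kN·m, R_B = 201/2 kN, M_B = -165 kN·m

R_A = 189/2 kN, M_A = 160 kN·m, R_B = 201/2 kN, M_B = -165 kN·m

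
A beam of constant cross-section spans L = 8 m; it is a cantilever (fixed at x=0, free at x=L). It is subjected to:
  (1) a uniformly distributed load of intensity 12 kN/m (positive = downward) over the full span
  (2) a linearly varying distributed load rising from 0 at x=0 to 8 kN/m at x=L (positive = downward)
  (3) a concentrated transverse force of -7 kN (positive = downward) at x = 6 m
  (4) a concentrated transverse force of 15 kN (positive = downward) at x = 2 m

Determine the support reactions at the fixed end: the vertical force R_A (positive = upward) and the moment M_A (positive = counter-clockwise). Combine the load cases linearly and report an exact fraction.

Load 1 — uniform load w=12 kN/m over full span:
  R_A = wL = 12·8 = 96 kN
  M_A = wL²/2 = 12·8²/2 = 384 kN·m
Load 2 — triangular load w₀=8 kN/m (0→w₀ over full span):
  R_A = w₀L/2 = 8·8/2 = 32 kN
  M_A = w₀L²/3 = 8·8²/3 = 512/3 kN·m
Load 3 — point force P=-7 kN at a=6 m (b=L-a=2):
  R_A = P = (-7) = -7 kN
  M_A = Pa = (-7)·6 = -42 kN·m
Load 4 — point force P=15 kN at a=2 m (b=L-a=6):
  R_A = P = 15 kN
  M_A = Pa = 15·2 = 30 kN·m
Superposition: R_A = 136 kN, M_A = 1628/3 kN·m

R_A = 136 kN, M_A = 1628/3 kN·m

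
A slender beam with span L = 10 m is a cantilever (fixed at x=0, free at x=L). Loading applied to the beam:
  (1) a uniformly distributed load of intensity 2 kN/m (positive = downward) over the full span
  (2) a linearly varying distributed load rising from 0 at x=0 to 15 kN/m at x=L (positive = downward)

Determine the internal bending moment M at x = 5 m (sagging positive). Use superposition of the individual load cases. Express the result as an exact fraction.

M(5) = -725/4 kN·m

Load 1 — uniform load w=2 kN/m over full span:
  M_1 = -w(L-x)²/2 = -2·(10-5)²/2 = -25 kN·m
Load 2 — triangular load w₀=15 kN/m (0→w₀ over full span):
  M_2 = w₀Lx/2 - w₀L²/3 - w₀x³/(6L) = 15·10·5/2 - 15·10²/3 - 15·5³/(6·10) = -625/4 kN·m
Superposition: M = Σ M_i = -725/4 kN·m ≈ -181.250000 kN·m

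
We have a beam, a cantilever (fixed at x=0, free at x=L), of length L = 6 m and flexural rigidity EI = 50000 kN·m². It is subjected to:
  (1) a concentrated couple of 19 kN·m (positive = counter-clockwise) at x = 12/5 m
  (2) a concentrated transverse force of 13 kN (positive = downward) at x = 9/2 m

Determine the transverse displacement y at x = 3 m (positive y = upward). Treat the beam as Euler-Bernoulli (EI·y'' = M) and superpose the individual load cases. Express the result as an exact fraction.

y(3) = -12267/5000000 m

Load 1 — applied couple M₀=19 kN·m at a=12/5 m (b=L-a=18/5):
  y_1 = M₀a(2x-a)/(2EI)  [x>a] = 19·(12/5)·(2·3-(12/5))/(2·50000) = 513/312500 m
Load 2 — point force P=13 kN at a=9/2 m (b=L-a=3/2):
  y_2 = -Px²(3a-x)/(6EI)  [x≤a] = -13·3²·(3·(9/2)-3)/(6·50000) = -819/200000 m
Superposition: y = Σ y_i = -12267/5000000 m ≈ -0.002453 m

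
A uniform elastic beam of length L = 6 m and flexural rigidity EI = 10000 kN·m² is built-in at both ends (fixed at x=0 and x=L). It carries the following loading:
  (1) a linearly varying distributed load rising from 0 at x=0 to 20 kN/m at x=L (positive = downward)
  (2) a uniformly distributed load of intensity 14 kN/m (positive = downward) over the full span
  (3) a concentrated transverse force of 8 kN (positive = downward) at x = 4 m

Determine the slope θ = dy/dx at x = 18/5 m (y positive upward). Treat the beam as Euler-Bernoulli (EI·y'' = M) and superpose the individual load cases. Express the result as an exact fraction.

θ(18/5) = 307/156250 rad

Load 1 — triangular load w₀=20 kN/m (0→w₀ over full span):
  θ_1 = -w₀(2x(L-x)(L-2x)(x+2L)+x²(L-x)²)/(120LEI) = -20·(2·(18/5)·(6-(18/5))·(6-2·(18/5))·((18/5)+2·6)+(18/5)²·(6-(18/5))²)/(120·6·10000) = 54/78125 rad
Load 2 — uniform load w=14 kN/m over full span:
  θ_2 = -wx(L-x)(L-2x)/(12EI) = -14·(18/5)·(6-(18/5))·(6-2·(18/5))/(12·10000) = 189/156250 rad
Load 3 — point force P=8 kN at a=4 m (b=L-a=2):
  θ_3 = -Pb²x(2aL-(3a+b)x)/(2L³EI)  [x≤a] = -8·2²·(18/5)·(2·4·6-(3·4+2)·(18/5))/(2·6³·10000) = 1/15625 rad
Superposition: θ = Σ θ_i = 307/156250 rad ≈ 0.001965 rad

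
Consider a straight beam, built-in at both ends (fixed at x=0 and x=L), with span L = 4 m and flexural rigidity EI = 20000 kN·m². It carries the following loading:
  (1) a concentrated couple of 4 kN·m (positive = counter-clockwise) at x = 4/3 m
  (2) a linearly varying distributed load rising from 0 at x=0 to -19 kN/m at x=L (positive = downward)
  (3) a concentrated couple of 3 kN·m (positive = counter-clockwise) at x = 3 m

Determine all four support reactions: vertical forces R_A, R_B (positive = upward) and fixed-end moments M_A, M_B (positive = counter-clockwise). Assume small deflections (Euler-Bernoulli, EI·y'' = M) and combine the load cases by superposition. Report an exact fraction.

Load 1 — applied couple M₀=4 kN·m at a=4/3 m (b=L-a=8/3):
  R_A = 6M₀ab/L³ = 6·4·(4/3)·(8/3)/4³ = 4/3 kN
  M_A = M₀b(2a-b)/L² = 4·(8/3)·(2·(4/3)-(8/3))/4² = 0 kN·m
  R_B = -6M₀ab/L³ = -6·4·(4/3)·(8/3)/4³ = -4/3 kN
  M_B = M₀a(2b-a)/L² = 4·(4/3)·(2·(8/3)-(4/3))/4² = 4/3 kN·m
Load 2 — triangular load w₀=-19 kN/m (0→w₀ over full span):
  R_A = 3w₀L/20 = 3·(-19)·4/20 = -57/5 kN
  M_A = w₀L²/30 = (-19)·4²/30 = -152/15 kN·m
  R_B = 7w₀L/20 = 7·(-19)·4/20 = -133/5 kN
  M_B = -w₀L²/20 = -(-19)·4²/20 = 76/5 kN·m
Load 3 — applied couple M₀=3 kN·m at a=3 m (b=L-a=1):
  R_A = 6M₀ab/L³ = 6·3·3·1/4³ = 27/32 kN
  M_A = M₀b(2a-b)/L² = 3·1·(2·3-1)/4² = 15/16 kN·m
  R_B = -6M₀ab/L³ = -6·3·3·1/4³ = -27/32 kN
  M_B = M₀a(2b-a)/L² = 3·3·(2·1-3)/4² = -9/16 kN·m
Superposition: R_A = -4427/480 kN, M_A = -2207/240 kN·m, R_B = -13813/480 kN, M_B = 3833/240 kN·m

R_A = -4427/480 kN, M_A = -2207/240 kN·m, R_B = -13813/480 kN, M_B = 3833/240 kN·m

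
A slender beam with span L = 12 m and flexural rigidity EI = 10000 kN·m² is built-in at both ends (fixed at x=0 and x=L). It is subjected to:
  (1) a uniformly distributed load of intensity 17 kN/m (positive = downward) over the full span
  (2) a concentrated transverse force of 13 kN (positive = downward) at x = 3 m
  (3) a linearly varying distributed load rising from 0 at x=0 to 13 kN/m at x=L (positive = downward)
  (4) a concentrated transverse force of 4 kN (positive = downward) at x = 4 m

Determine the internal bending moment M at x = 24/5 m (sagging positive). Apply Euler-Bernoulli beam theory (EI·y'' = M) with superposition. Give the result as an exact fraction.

Load 1 — uniform load w=17 kN/m over full span:
  M_1 = wLx/2 - wL²/12 - wx²/2 = 17·12·(24/5)/2 - 17·12²/12 - 17·(24/5)²/2 = 2244/25 kN·m
Load 2 — point force P=13 kN at a=3 m (b=L-a=9):
  M_2 = Pa²(a+3b)(L-x)/L³ - Pa²b/L²  [x>a] = 13·3²·(3+3·9)·(12-(24/5))/12³ - 13·3²·9/12² = 117/16 kN·m
Load 3 — triangular load w₀=13 kN/m (0→w₀ over full span):
  M_3 = 3w₀Lx/20 - w₀L²/30 - w₀x³/(6L) = 3·13·12·(24/5)/20 - 13·12²/30 - 13·(24/5)³/(6·12) = 3744/125 kN·m
Load 4 — point force P=4 kN at a=4 m (b=L-a=8):
  M_4 = Pa²(a+3b)(L-x)/L³ - Pa²b/L²  [x>a] = 4·4²·(4+3·8)·(12-(24/5))/12³ - 4·4²·8/12² = 176/45 kN·m
Superposition: M = Σ M_i = 2356841/18000 kN·m ≈ 130.935611 kN·m

M(24/5) = 2356841/18000 kN·m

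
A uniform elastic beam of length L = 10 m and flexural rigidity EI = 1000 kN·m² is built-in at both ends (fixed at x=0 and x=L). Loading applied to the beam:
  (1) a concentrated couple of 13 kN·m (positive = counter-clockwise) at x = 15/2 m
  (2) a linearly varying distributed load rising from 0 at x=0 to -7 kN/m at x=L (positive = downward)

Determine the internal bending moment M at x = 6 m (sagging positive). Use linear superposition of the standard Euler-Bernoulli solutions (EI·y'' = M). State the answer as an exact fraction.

Load 1 — applied couple M₀=13 kN·m at a=15/2 m (b=L-a=5/2):
  M_1 = R_Ax - M_A  [x≤a] with R_A=117/80, M_A=65/16 = (117/80)·6 - (65/16) = 377/80 kN·m
Load 2 — triangular load w₀=-7 kN/m (0→w₀ over full span):
  M_2 = 3w₀Lx/20 - w₀L²/30 - w₀x³/(6L) = 3·(-7)·10·6/20 - (-7)·10²/30 - (-7)·6³/(6·10) = -217/15 kN·m
Superposition: M = Σ M_i = -2341/240 kN·m ≈ -9.754167 kN·m

M(6) = -2341/240 kN·m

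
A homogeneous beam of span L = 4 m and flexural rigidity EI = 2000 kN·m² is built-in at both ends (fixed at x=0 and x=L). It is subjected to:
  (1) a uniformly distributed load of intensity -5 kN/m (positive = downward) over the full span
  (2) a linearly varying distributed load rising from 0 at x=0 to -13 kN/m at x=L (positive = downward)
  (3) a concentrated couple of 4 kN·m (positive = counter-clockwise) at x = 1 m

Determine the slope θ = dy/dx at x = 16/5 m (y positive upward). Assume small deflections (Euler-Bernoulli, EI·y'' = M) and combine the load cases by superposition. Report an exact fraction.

θ(16/5) = -791/234375 rad

Load 1 — uniform load w=-5 kN/m over full span:
  θ_1 = -wx(L-x)(L-2x)/(12EI) = -(-5)·(16/5)·(4-(16/5))·(4-2·(16/5))/(12·2000) = -4/3125 rad
Load 2 — triangular load w₀=-13 kN/m (0→w₀ over full span):
  θ_2 = -w₀(2x(L-x)(L-2x)(x+2L)+x²(L-x)²)/(120LEI) = -(-13)·(2·(16/5)·(4-(16/5))·(4-2·(16/5))·((16/5)+2·4)+(16/5)²·(4-(16/5))²)/(120·4·2000) = -416/234375 rad
Load 3 — applied couple M₀=4 kN·m at a=1 m (b=L-a=3):
  θ_3 = (R_Ax²/2 - M_Ax - M₀(x-a))/EI  [x>a] with R_A=9/8, M_A=-3/4 = ((9/8)·(16/5)²/2 - (-3/4)·(16/5) - 4·((16/5)-1))/2000 = -1/3125 rad
Superposition: θ = Σ θ_i = -791/234375 rad ≈ -0.003375 rad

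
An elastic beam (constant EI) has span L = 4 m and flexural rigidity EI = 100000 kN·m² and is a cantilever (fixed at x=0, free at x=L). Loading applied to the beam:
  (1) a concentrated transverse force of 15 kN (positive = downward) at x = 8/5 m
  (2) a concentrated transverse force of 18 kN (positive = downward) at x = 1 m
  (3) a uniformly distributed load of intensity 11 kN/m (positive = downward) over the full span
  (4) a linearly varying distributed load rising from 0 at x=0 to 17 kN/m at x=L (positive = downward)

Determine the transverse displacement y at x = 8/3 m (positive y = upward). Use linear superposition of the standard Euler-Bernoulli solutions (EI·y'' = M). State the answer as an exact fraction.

y(8/3) = -8723461/1822500000 m

Load 1 — point force P=15 kN at a=8/5 m (b=L-a=12/5):
  y_1 = -Pa²(3x-a)/(6EI)  [x>a] = -15·(8/5)²·(3·(8/3)-(8/5))/(6·100000) = -32/78125 m
Load 2 — point force P=18 kN at a=1 m (b=L-a=3):
  y_2 = -Pa²(3x-a)/(6EI)  [x>a] = -18·1²·(3·(8/3)-1)/(6·100000) = -21/100000 m
Load 3 — uniform load w=11 kN/m over full span:
  y_3 = -wx²(x²-4Lx+6L²)/(24EI) = -11·(8/3)²·((8/3)²-4·4·(8/3)+6·4²)/(24·100000) = -1496/759375 m
Load 4 — triangular load w₀=17 kN/m (0→w₀ over full span):
  y_4 = (w₀Lx³/12-w₀L²x²/6-w₀x⁵/(120L))/EI = (17·4·(8/3)³/12-17·4²·(8/3)²/6-17·(8/3)⁵/(120·4))/100000 = -25024/11390625 m
Superposition: y = Σ y_i = -8723461/1822500000 m ≈ -0.004787 m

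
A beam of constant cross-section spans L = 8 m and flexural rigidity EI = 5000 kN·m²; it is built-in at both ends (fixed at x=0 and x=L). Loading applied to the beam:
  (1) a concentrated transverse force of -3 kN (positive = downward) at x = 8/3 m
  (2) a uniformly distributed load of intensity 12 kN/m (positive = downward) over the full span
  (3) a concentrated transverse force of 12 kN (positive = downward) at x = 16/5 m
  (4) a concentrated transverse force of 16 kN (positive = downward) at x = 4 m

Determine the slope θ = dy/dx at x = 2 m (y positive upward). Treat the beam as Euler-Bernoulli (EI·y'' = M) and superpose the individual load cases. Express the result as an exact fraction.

θ(2) = -3442/234375 rad

Load 1 — point force P=-3 kN at a=8/3 m (b=L-a=16/3):
  θ_1 = -Pb²x(2aL-(3a+b)x)/(2L³EI)  [x≤a] = -(-3)·(16/3)²·2·(2·(8/3)·8-(3·(8/3)+(16/3))·2)/(2·8³·5000) = 1/1875 rad
Load 2 — uniform load w=12 kN/m over full span:
  θ_2 = -wx(L-x)(L-2x)/(12EI) = -12·2·(8-2)·(8-2·2)/(12·5000) = -6/625 rad
Load 3 — point force P=12 kN at a=16/5 m (b=L-a=24/5):
  θ_3 = -Pb²x(2aL-(3a+b)x)/(2L³EI)  [x≤a] = -12·(24/5)²·2·(2·(16/5)·8-(3·(16/5)+(24/5))·2)/(2·8³·5000) = -189/78125 rad
Load 4 — point force P=16 kN at a=4 m (b=L-a=4):
  θ_4 = -Pb²x(2aL-(3a+b)x)/(2L³EI)  [x≤a] = -16·4²·2·(2·4·8-(3·4+4)·2)/(2·8³·5000) = -2/625 rad
Superposition: θ = Σ θ_i = -3442/234375 rad ≈ -0.014686 rad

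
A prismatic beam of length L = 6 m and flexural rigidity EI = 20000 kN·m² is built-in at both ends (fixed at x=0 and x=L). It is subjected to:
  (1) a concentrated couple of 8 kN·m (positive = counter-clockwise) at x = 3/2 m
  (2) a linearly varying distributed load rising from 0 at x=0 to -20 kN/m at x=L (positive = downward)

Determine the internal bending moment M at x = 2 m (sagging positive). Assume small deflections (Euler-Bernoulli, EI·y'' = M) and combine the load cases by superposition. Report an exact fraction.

M(2) = -199/18 kN·m

Load 1 — applied couple M₀=8 kN·m at a=3/2 m (b=L-a=9/2):
  M_1 = R_Ax - M_A - M₀  [x>a] with R_A=3/2, M_A=-3/2 = (3/2)·2 - (-3/2) - 8 = -7/2 kN·m
Load 2 — triangular load w₀=-20 kN/m (0→w₀ over full span):
  M_2 = 3w₀Lx/20 - w₀L²/30 - w₀x³/(6L) = 3·(-20)·6·2/20 - (-20)·6²/30 - (-20)·2³/(6·6) = -68/9 kN·m
Superposition: M = Σ M_i = -199/18 kN·m ≈ -11.055556 kN·m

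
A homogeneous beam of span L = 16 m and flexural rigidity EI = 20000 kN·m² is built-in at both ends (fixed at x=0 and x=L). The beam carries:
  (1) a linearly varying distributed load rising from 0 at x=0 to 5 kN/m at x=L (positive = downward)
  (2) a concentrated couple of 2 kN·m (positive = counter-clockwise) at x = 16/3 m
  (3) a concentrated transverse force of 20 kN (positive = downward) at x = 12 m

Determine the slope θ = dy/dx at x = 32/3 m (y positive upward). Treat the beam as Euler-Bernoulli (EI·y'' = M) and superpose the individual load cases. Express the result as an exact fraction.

θ(32/3) = 574/151875 rad

Load 1 — triangular load w₀=5 kN/m (0→w₀ over full span):
  θ_1 = -w₀(2x(L-x)(L-2x)(x+2L)+x²(L-x)²)/(120LEI) = -5·(2·(32/3)·(16-(32/3))·(16-2·(32/3))·((32/3)+2·16)+(32/3)²·(16-(32/3))²)/(120·16·20000) = 448/151875 rad
Load 2 — applied couple M₀=2 kN·m at a=16/3 m (b=L-a=32/3):
  θ_2 = (R_Ax²/2 - M_Ax - M₀(x-a))/EI  [x>a] with R_A=1/6, M_A=0 = ((1/6)·(32/3)²/2 - 0·(32/3) - 2·((32/3)-(16/3)))/20000 = -1/16875 rad
Load 3 — point force P=20 kN at a=12 m (b=L-a=4):
  θ_3 = -Pb²x(2aL-(3a+b)x)/(2L³EI)  [x≤a] = -20·4²·(32/3)·(2·12·16-(3·12+4)·(32/3))/(2·16³·20000) = 1/1125 rad
Superposition: θ = Σ θ_i = 574/151875 rad ≈ 0.003779 rad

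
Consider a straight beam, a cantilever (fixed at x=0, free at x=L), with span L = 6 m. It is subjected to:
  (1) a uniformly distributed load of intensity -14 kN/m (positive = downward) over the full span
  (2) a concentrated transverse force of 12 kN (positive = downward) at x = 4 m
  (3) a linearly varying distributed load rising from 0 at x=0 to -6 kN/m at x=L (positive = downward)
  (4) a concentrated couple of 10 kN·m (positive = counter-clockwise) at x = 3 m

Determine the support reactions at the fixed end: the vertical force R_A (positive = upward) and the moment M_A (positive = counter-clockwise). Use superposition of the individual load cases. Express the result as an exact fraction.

Load 1 — uniform load w=-14 kN/m over full span:
  R_A = wL = (-14)·6 = -84 kN
  M_A = wL²/2 = (-14)·6²/2 = -252 kN·m
Load 2 — point force P=12 kN at a=4 m (b=L-a=2):
  R_A = P = 12 kN
  M_A = Pa = 12·4 = 48 kN·m
Load 3 — triangular load w₀=-6 kN/m (0→w₀ over full span):
  R_A = w₀L/2 = (-6)·6/2 = -18 kN
  M_A = w₀L²/3 = (-6)·6²/3 = -72 kN·m
Load 4 — applied couple M₀=10 kN·m at a=3 m (b=L-a=3):
  R_A = 0 kN
  M_A = -M₀ = -10 kN·m
Superposition: R_A = -90 kN, M_A = -286 kN·m

R_A = -90 kN, M_A = -286 kN·m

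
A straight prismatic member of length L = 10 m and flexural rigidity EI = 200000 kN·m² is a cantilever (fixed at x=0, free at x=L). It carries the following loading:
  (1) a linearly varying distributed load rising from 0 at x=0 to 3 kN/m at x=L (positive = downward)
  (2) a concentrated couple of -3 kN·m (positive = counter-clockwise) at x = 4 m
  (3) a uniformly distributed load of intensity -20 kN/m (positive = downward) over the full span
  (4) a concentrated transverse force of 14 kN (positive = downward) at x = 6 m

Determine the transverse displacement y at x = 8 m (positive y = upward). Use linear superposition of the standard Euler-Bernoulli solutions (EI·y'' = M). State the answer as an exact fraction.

y(8) = 69191/937500 m

Load 1 — triangular load w₀=3 kN/m (0→w₀ over full span):
  y_1 = (w₀Lx³/12-w₀L²x²/6-w₀x⁵/(120L))/EI = (3·10·8³/12-3·10²·8²/6-3·8⁵/(120·10))/200000 = -782/78125 m
Load 2 — applied couple M₀=-3 kN·m at a=4 m (b=L-a=6):
  y_2 = M₀a(2x-a)/(2EI)  [x>a] = (-3)·4·(2·8-4)/(2·200000) = -9/25000 m
Load 3 — uniform load w=-20 kN/m over full span:
  y_3 = -wx²(x²-4Lx+6L²)/(24EI) = -(-20)·8²·(8²-4·10·8+6·10²)/(24·200000) = 172/1875 m
Load 4 — point force P=14 kN at a=6 m (b=L-a=4):
  y_4 = -Pa²(3x-a)/(6EI)  [x>a] = -14·6²·(3·8-6)/(6·200000) = -189/25000 m
Superposition: y = Σ y_i = 69191/937500 m ≈ 0.073804 m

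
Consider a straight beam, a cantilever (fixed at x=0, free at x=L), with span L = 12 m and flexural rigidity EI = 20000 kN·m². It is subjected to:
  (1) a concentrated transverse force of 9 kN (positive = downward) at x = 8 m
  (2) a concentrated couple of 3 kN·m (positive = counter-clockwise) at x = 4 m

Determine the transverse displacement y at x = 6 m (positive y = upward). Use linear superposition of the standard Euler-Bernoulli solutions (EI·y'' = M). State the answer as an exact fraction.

Load 1 — point force P=9 kN at a=8 m (b=L-a=4):
  y_1 = -Px²(3a-x)/(6EI)  [x≤a] = -9·6²·(3·8-6)/(6·20000) = -243/5000 m
Load 2 — applied couple M₀=3 kN·m at a=4 m (b=L-a=8):
  y_2 = M₀a(2x-a)/(2EI)  [x>a] = 3·4·(2·6-4)/(2·20000) = 3/1250 m
Superposition: y = Σ y_i = -231/5000 m ≈ -0.046200 m

y(6) = -231/5000 m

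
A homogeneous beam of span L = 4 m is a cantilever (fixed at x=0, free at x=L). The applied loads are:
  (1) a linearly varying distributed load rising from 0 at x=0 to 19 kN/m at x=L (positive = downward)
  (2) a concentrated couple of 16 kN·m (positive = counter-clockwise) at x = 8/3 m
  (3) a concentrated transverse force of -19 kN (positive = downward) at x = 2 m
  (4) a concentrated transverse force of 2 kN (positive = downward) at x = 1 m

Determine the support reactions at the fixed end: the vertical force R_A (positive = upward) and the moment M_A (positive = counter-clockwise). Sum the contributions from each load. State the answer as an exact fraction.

Load 1 — triangular load w₀=19 kN/m (0→w₀ over full span):
  R_A = w₀L/2 = 19·4/2 = 38 kN
  M_A = w₀L²/3 = 19·4²/3 = 304/3 kN·m
Load 2 — applied couple M₀=16 kN·m at a=8/3 m (b=L-a=4/3):
  R_A = 0 kN
  M_A = -M₀ = -16 kN·m
Load 3 — point force P=-19 kN at a=2 m (b=L-a=2):
  R_A = P = (-19) = -19 kN
  M_A = Pa = (-19)·2 = -38 kN·m
Load 4 — point force P=2 kN at a=1 m (b=L-a=3):
  R_A = P = 2 kN
  M_A = Pa = 2·1 = 2 kN·m
Superposition: R_A = 21 kN, M_A = 148/3 kN·m

R_A = 21 kN, M_A = 148/3 kN·m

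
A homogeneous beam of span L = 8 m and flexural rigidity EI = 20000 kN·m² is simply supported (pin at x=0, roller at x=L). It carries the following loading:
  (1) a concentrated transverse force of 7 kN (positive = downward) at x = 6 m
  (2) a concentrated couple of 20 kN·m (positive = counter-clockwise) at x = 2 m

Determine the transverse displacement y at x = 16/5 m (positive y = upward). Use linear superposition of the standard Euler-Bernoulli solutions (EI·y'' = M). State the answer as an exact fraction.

y(16/5) = 269/468750 m

Load 1 — point force P=7 kN at a=6 m (b=L-a=2):
  y_1 = -Pbx(L²-b²-x²)/(6LEI)  [x≤a] = -7·2·(16/5)·(8²-2²-(16/5)²)/(6·8·20000) = -2177/937500 m
Load 2 — applied couple M₀=20 kN·m at a=2 m (b=L-a=6):
  y_2 = (M₀x³/(6L)-M₀(x-a)²/2+C₁x)/EI  [x>a] with C₁=M₀(3b²-L²)/(6L)=55/3 = (20·(16/5)³/(6·8)-20·((16/5)-2)²/2+(55/3)·(16/5))/20000 = 181/62500 m
Superposition: y = Σ y_i = 269/468750 m ≈ 0.000574 m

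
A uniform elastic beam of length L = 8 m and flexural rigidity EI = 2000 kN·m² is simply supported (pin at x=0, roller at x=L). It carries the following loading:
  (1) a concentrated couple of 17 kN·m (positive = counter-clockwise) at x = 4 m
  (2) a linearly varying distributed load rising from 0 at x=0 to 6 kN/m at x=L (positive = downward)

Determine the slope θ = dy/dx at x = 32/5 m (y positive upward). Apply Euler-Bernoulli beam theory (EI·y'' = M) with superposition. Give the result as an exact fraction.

θ(32/5) = 30457/1250000 rad

Load 1 — applied couple M₀=17 kN·m at a=4 m (b=L-a=4):
  θ_1 = (M₀x²/(2L)-M₀(x-a)+C₁)/EI  [x>a] with C₁=M₀(3b²-L²)/(6L)=-17/3 = (17·(32/5)²/(2·8)-17·((32/5)-4)+(-17/3))/2000 = -221/150000 rad
Load 2 — triangular load w₀=6 kN/m (0→w₀ over full span):
  θ_2 = -w₀(7L⁴-30L²x²+15x⁴)/(360LEI) = -6·(7·8⁴-30·8²·(32/5)²+15·(32/5)⁴)/(360·8·2000) = 6056/234375 rad
Superposition: θ = Σ θ_i = 30457/1250000 rad ≈ 0.024366 rad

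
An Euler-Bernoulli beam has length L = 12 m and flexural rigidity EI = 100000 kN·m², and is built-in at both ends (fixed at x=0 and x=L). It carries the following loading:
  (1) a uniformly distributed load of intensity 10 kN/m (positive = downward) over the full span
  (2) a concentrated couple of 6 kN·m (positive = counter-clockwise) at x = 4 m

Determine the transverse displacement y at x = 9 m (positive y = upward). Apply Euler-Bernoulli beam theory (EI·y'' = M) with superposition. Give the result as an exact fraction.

Load 1 — uniform load w=10 kN/m over full span:
  y_1 = -wx²(L-x)²/(24EI) = -10·9²·(12-9)²/(24·100000) = -243/80000 m
Load 2 — applied couple M₀=6 kN·m at a=4 m (b=L-a=8):
  y_2 = (R_Ax³/6 - M_Ax²/2 - M₀(x-a)²/2)/EI  [x>a] with R_A=2/3, M_A=0 = ((2/3)·9³/6 - 0·9²/2 - 6·(9-4)²/2)/100000 = 3/50000 m
Superposition: y = Σ y_i = -1191/400000 m ≈ -0.002978 m

y(9) = -1191/400000 m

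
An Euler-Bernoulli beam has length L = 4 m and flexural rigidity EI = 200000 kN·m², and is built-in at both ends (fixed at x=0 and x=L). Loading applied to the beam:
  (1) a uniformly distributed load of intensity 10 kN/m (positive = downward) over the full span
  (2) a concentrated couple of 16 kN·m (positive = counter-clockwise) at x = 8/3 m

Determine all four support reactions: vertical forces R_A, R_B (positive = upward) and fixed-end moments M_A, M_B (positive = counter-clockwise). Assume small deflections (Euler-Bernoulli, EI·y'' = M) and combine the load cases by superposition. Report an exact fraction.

R_A = 76/3 kN, M_A = 56/3 kN·m, R_B = 44/3 kN, M_B = -40/3 kN·m

Load 1 — uniform load w=10 kN/m over full span:
  R_A = wL/2 = 10·4/2 = 20 kN
  M_A = wL²/12 = 10·4²/12 = 40/3 kN·m
  R_B = wL/2 = 10·4/2 = 20 kN
  M_B = -wL²/12 = -10·4²/12 = -40/3 kN·m
Load 2 — applied couple M₀=16 kN·m at a=8/3 m (b=L-a=4/3):
  R_A = 6M₀ab/L³ = 6·16·(8/3)·(4/3)/4³ = 16/3 kN
  M_A = M₀b(2a-b)/L² = 16·(4/3)·(2·(8/3)-(4/3))/4² = 16/3 kN·m
  R_B = -6M₀ab/L³ = -6·16·(8/3)·(4/3)/4³ = -16/3 kN
  M_B = M₀a(2b-a)/L² = 16·(8/3)·(2·(4/3)-(8/3))/4² = 0 kN·m
Superposition: R_A = 76/3 kN, M_A = 56/3 kN·m, R_B = 44/3 kN, M_B = -40/3 kN·m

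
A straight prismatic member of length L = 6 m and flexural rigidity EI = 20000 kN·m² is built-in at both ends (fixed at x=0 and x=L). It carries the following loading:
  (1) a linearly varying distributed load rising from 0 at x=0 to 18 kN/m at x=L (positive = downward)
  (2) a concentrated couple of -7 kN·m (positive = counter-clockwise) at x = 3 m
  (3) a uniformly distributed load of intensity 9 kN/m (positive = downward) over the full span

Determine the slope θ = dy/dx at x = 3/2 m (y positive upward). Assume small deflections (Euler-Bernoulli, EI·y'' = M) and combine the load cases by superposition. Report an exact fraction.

θ(3/2) = -18777/12800000 rad

Load 1 — triangular load w₀=18 kN/m (0→w₀ over full span):
  θ_1 = -w₀(2x(L-x)(L-2x)(x+2L)+x²(L-x)²)/(120LEI) = -18·(2·(3/2)·(6-(3/2))·(6-2·(3/2))·((3/2)+2·6)+(3/2)²·(6-(3/2))²)/(120·6·20000) = -9477/12800000 rad
Load 2 — applied couple M₀=-7 kN·m at a=3 m (b=L-a=3):
  θ_2 = (R_Ax²/2 - M_Ax)/EI  [x≤a] with R_A=-7/4, M_A=-7/4 = ((-7/4)·(3/2)²/2 - (-7/4)·(3/2))/20000 = 21/640000 rad
Load 3 — uniform load w=9 kN/m over full span:
  θ_3 = -wx(L-x)(L-2x)/(12EI) = -9·(3/2)·(6-(3/2))·(6-2·(3/2))/(12·20000) = -243/320000 rad
Superposition: θ = Σ θ_i = -18777/12800000 rad ≈ -0.001467 rad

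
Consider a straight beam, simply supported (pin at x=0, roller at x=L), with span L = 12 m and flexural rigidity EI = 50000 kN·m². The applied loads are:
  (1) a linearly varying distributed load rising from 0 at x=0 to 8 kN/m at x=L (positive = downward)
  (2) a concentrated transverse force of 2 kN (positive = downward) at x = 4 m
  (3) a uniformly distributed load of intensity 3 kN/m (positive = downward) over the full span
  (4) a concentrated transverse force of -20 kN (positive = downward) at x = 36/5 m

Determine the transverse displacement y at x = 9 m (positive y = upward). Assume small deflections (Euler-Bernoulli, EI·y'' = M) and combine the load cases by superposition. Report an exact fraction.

Load 1 — triangular load w₀=8 kN/m (0→w₀ over full span):
  y_1 = -w₀x(7L⁴-10L²x²+3x⁴)/(360LEI) = -8·9·(7·12⁴-10·12²·9²+3·9⁴)/(360·12·50000) = -3213/200000 m
Load 2 — point force P=2 kN at a=4 m (b=L-a=8):
  y_2 = -Pa(L-x)(2Lx-a²-x²)/(6LEI)  [x>a] = -2·4·(12-9)·(2·12·9-4²-9²)/(6·12·50000) = -119/150000 m
Load 3 — uniform load w=3 kN/m over full span:
  y_3 = -wx(L³-2Lx²+x³)/(24EI) = -3·9·(12³-2·12·9²+9³)/(24·50000) = -4617/400000 m
Load 4 — point force P=-20 kN at a=36/5 m (b=L-a=24/5):
  y_4 = -Pa(L-x)(2Lx-a²-x²)/(6LEI)  [x>a] = -(-20)·(36/5)·(12-9)·(2·12·9-(36/5)²-9²)/(6·12·50000) = 6237/625000 m
Superposition: y = Σ y_i = -552649/30000000 m ≈ -0.018422 m

y(9) = -552649/30000000 m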